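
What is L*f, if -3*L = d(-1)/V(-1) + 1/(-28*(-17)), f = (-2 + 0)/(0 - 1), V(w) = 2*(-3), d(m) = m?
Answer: -241/2142 ≈ -0.11251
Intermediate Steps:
V(w) = -6
f = 2 (f = -2/(-1) = -2*(-1) = 2)
L = -241/4284 (L = -(-1/(-6) + 1/(-28*(-17)))/3 = -(-1*(-⅙) - 1/28*(-1/17))/3 = -(⅙ + 1/476)/3 = -⅓*241/1428 = -241/4284 ≈ -0.056256)
L*f = -241/4284*2 = -241/2142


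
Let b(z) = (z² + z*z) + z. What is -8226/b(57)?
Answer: -2742/2185 ≈ -1.2549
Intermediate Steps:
b(z) = z + 2*z² (b(z) = (z² + z²) + z = 2*z² + z = z + 2*z²)
-8226/b(57) = -8226*1/(57*(1 + 2*57)) = -8226*1/(57*(1 + 114)) = -8226/(57*115) = -8226/6555 = -8226*1/6555 = -2742/2185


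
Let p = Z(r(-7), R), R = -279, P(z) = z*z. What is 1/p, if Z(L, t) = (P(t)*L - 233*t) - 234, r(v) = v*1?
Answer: -1/480114 ≈ -2.0828e-6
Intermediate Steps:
P(z) = z²
r(v) = v
Z(L, t) = -234 - 233*t + L*t² (Z(L, t) = (t²*L - 233*t) - 234 = (L*t² - 233*t) - 234 = (-233*t + L*t²) - 234 = -234 - 233*t + L*t²)
p = -480114 (p = -234 - 233*(-279) - 7*(-279)² = -234 + 65007 - 7*77841 = -234 + 65007 - 544887 = -480114)
1/p = 1/(-480114) = -1/480114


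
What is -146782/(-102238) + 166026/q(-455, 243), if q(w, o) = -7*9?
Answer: -403926641/153357 ≈ -2633.9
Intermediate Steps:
q(w, o) = -63
-146782/(-102238) + 166026/q(-455, 243) = -146782/(-102238) + 166026/(-63) = -146782*(-1/102238) + 166026*(-1/63) = 73391/51119 - 7906/3 = -403926641/153357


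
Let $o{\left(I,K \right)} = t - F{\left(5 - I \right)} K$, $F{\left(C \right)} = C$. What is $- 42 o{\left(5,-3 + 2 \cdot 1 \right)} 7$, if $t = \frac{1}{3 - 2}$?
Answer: $-294$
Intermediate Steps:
$t = 1$ ($t = 1^{-1} = 1$)
$o{\left(I,K \right)} = 1 - K \left(5 - I\right)$ ($o{\left(I,K \right)} = 1 - \left(5 - I\right) K = 1 - K \left(5 - I\right)$)
$- 42 o{\left(5,-3 + 2 \cdot 1 \right)} 7 = - 42 \left(1 + \left(-3 + 2 \cdot 1\right) \left(-5 + 5\right)\right) 7 = - 42 \left(1 + \left(-3 + 2\right) 0\right) 7 = - 42 \left(1 - 0\right) 7 = - 42 \left(1 + 0\right) 7 = \left(-42\right) 1 \cdot 7 = \left(-42\right) 7 = -294$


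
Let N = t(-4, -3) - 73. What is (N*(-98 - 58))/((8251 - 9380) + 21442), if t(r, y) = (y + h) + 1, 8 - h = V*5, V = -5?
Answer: 728/2257 ≈ 0.32255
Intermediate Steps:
h = 33 (h = 8 - (-5)*5 = 8 - 1*(-25) = 8 + 25 = 33)
t(r, y) = 34 + y (t(r, y) = (y + 33) + 1 = (33 + y) + 1 = 34 + y)
N = -42 (N = (34 - 3) - 73 = 31 - 73 = -42)
(N*(-98 - 58))/((8251 - 9380) + 21442) = (-42*(-98 - 58))/((8251 - 9380) + 21442) = (-42*(-156))/(-1129 + 21442) = 6552/20313 = 6552*(1/20313) = 728/2257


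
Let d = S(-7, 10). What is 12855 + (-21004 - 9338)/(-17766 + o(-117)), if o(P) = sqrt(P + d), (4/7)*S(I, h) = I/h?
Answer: 162318957765375/12625234969 + 60684*I*sqrt(47290)/12625234969 ≈ 12857.0 + 0.0010452*I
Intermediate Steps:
S(I, h) = 7*I/(4*h) (S(I, h) = 7*(I/h)/4 = 7*I/(4*h))
d = -49/40 (d = (7/4)*(-7)/10 = (7/4)*(-7)*(1/10) = -49/40 ≈ -1.2250)
o(P) = sqrt(-49/40 + P) (o(P) = sqrt(P - 49/40) = sqrt(-49/40 + P))
12855 + (-21004 - 9338)/(-17766 + o(-117)) = 12855 + (-21004 - 9338)/(-17766 + sqrt(-490 + 400*(-117))/20) = 12855 - 30342/(-17766 + sqrt(-490 - 46800)/20) = 12855 - 30342/(-17766 + sqrt(-47290)/20) = 12855 - 30342/(-17766 + (I*sqrt(47290))/20) = 12855 - 30342/(-17766 + I*sqrt(47290)/20)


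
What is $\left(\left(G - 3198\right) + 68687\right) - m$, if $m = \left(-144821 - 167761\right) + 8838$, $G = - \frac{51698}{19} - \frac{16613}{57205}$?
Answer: $\frac{398359801798}{1086895} \approx 3.6651 \cdot 10^{5}$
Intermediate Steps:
$G = - \frac{2957699737}{1086895}$ ($G = \left(-51698\right) \frac{1}{19} - \frac{16613}{57205} = - \frac{51698}{19} - \frac{16613}{57205} = - \frac{2957699737}{1086895} \approx -2721.2$)
$m = -303744$ ($m = -312582 + 8838 = -303744$)
$\left(\left(G - 3198\right) + 68687\right) - m = \left(\left(- \frac{2957699737}{1086895} - 3198\right) + 68687\right) - -303744 = \left(- \frac{6433589947}{1086895} + 68687\right) + 303744 = \frac{68221966918}{1086895} + 303744 = \frac{398359801798}{1086895}$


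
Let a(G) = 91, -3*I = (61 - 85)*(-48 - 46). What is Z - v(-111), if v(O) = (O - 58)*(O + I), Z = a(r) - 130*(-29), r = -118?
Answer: -141986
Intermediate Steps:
I = -752 (I = -(61 - 85)*(-48 - 46)/3 = -(-8)*(-94) = -⅓*2256 = -752)
Z = 3861 (Z = 91 - 130*(-29) = 91 - 1*(-3770) = 91 + 3770 = 3861)
v(O) = (-752 + O)*(-58 + O) (v(O) = (O - 58)*(O - 752) = (-58 + O)*(-752 + O) = (-752 + O)*(-58 + O))
Z - v(-111) = 3861 - (43616 + (-111)² - 810*(-111)) = 3861 - (43616 + 12321 + 89910) = 3861 - 1*145847 = 3861 - 145847 = -141986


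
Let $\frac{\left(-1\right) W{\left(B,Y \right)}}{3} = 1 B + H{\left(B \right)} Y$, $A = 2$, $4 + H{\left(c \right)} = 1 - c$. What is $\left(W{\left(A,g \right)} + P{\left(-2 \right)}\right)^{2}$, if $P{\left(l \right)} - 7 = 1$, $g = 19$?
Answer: $82369$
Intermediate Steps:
$P{\left(l \right)} = 8$ ($P{\left(l \right)} = 7 + 1 = 8$)
$H{\left(c \right)} = -3 - c$ ($H{\left(c \right)} = -4 - \left(-1 + c\right) = -3 - c$)
$W{\left(B,Y \right)} = - 3 B - 3 Y \left(-3 - B\right)$ ($W{\left(B,Y \right)} = - 3 \left(1 B + \left(-3 - B\right) Y\right) = - 3 \left(B + Y \left(-3 - B\right)\right) = - 3 B - 3 Y \left(-3 - B\right)$)
$\left(W{\left(A,g \right)} + P{\left(-2 \right)}\right)^{2} = \left(\left(\left(-3\right) 2 + 3 \cdot 19 \left(3 + 2\right)\right) + 8\right)^{2} = \left(\left(-6 + 3 \cdot 19 \cdot 5\right) + 8\right)^{2} = \left(\left(-6 + 285\right) + 8\right)^{2} = \left(279 + 8\right)^{2} = 287^{2} = 82369$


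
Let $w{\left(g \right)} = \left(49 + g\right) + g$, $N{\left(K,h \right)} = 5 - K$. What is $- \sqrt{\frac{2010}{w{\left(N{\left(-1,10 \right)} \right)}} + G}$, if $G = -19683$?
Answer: $- \frac{i \sqrt{73117833}}{61} \approx - 140.18 i$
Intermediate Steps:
$w{\left(g \right)} = 49 + 2 g$
$- \sqrt{\frac{2010}{w{\left(N{\left(-1,10 \right)} \right)}} + G} = - \sqrt{\frac{2010}{49 + 2 \left(5 - -1\right)} - 19683} = - \sqrt{\frac{2010}{49 + 2 \left(5 + 1\right)} - 19683} = - \sqrt{\frac{2010}{49 + 2 \cdot 6} - 19683} = - \sqrt{\frac{2010}{49 + 12} - 19683} = - \sqrt{\frac{2010}{61} - 19683} = - \sqrt{- \frac{1198653}{61}} = - \frac{i \sqrt{73117833}}{61}$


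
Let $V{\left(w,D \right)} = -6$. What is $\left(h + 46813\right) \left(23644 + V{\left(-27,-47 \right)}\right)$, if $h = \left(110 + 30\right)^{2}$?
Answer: $1569870494$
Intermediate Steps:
$h = 19600$ ($h = 140^{2} = 19600$)
$\left(h + 46813\right) \left(23644 + V{\left(-27,-47 \right)}\right) = \left(19600 + 46813\right) \left(23644 - 6\right) = 66413 \cdot 23638 = 1569870494$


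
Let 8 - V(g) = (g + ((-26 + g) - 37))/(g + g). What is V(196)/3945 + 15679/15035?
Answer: 693966743/664306440 ≈ 1.0446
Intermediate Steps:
V(g) = 8 - (-63 + 2*g)/(2*g) (V(g) = 8 - (g + ((-26 + g) - 37))/(g + g) = 8 - (g + (-63 + g))/(2*g) = 8 - (-63 + 2*g)*1/(2*g) = 8 - (-63 + 2*g)/(2*g))
V(196)/3945 + 15679/15035 = (7 + (63/2)/196)/3945 + 15679/15035 = (7 + (63/2)*(1/196))*(1/3945) + 15679*(1/15035) = (7 + 9/56)*(1/3945) + 15679/15035 = (401/56)*(1/3945) + 15679/15035 = 401/220920 + 15679/15035 = 693966743/664306440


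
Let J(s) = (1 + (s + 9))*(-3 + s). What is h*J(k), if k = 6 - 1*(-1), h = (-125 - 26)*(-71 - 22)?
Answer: 954924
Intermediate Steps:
h = 14043 (h = -151*(-93) = 14043)
k = 7 (k = 6 + 1 = 7)
J(s) = (-3 + s)*(10 + s) (J(s) = (1 + (9 + s))*(-3 + s) = (10 + s)*(-3 + s) = (-3 + s)*(10 + s))
h*J(k) = 14043*(-30 + 7**2 + 7*7) = 14043*(-30 + 49 + 49) = 14043*68 = 954924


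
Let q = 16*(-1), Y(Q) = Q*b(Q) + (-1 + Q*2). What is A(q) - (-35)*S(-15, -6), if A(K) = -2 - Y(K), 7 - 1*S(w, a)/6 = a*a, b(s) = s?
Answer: -6315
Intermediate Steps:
S(w, a) = 42 - 6*a² (S(w, a) = 42 - 6*a*a = 42 - 6*a²)
Y(Q) = -1 + Q² + 2*Q (Y(Q) = Q*Q + (-1 + Q*2) = Q² + (-1 + 2*Q) = -1 + Q² + 2*Q)
q = -16
A(K) = -1 - K² - 2*K (A(K) = -2 - (-1 + K² + 2*K) = -2 + (1 - K² - 2*K) = -1 - K² - 2*K)
A(q) - (-35)*S(-15, -6) = (-1 - 1*(-16)² - 2*(-16)) - (-35)*(42 - 6*(-6)²) = (-1 - 1*256 + 32) - (-35)*(42 - 6*36) = (-1 - 256 + 32) - (-35)*(42 - 216) = -225 - (-35)*(-174) = -225 - 1*6090 = -225 - 6090 = -6315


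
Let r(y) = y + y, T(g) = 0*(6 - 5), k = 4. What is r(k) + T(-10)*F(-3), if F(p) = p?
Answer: 8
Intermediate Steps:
T(g) = 0 (T(g) = 0*1 = 0)
r(y) = 2*y
r(k) + T(-10)*F(-3) = 2*4 + 0*(-3) = 8 + 0 = 8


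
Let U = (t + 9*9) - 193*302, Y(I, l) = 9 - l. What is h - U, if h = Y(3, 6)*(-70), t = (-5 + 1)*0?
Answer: 57995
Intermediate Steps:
t = 0 (t = -4*0 = 0)
h = -210 (h = (9 - 1*6)*(-70) = (9 - 6)*(-70) = 3*(-70) = -210)
U = -58205 (U = (0 + 9*9) - 193*302 = (0 + 81) - 58286 = 81 - 58286 = -58205)
h - U = -210 - 1*(-58205) = -210 + 58205 = 57995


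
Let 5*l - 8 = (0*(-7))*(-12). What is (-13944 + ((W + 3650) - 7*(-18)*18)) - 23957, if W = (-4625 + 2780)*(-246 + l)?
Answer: 418935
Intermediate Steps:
l = 8/5 (l = 8/5 + ((0*(-7))*(-12))/5 = 8/5 + (0*(-12))/5 = 8/5 + (⅕)*0 = 8/5 + 0 = 8/5 ≈ 1.6000)
W = 450918 (W = (-4625 + 2780)*(-246 + 8/5) = -1845*(-1222/5) = 450918)
(-13944 + ((W + 3650) - 7*(-18)*18)) - 23957 = (-13944 + ((450918 + 3650) - 7*(-18)*18)) - 23957 = (-13944 + (454568 + 126*18)) - 23957 = (-13944 + (454568 + 2268)) - 23957 = (-13944 + 456836) - 23957 = 442892 - 23957 = 418935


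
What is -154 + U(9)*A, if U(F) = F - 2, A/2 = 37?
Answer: 364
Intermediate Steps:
A = 74 (A = 2*37 = 74)
U(F) = -2 + F
-154 + U(9)*A = -154 + (-2 + 9)*74 = -154 + 7*74 = -154 + 518 = 364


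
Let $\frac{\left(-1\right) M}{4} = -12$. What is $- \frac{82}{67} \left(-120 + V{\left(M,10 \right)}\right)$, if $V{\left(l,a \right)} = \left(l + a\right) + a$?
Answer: $\frac{4264}{67} \approx 63.642$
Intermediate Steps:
$M = 48$ ($M = \left(-4\right) \left(-12\right) = 48$)
$V{\left(l,a \right)} = l + 2 a$ ($V{\left(l,a \right)} = \left(a + l\right) + a = l + 2 a$)
$- \frac{82}{67} \left(-120 + V{\left(M,10 \right)}\right) = - \frac{82}{67} \left(-120 + \left(48 + 2 \cdot 10\right)\right) = \left(-82\right) \frac{1}{67} \left(-120 + \left(48 + 20\right)\right) = - \frac{82 \left(-120 + 68\right)}{67} = \left(- \frac{82}{67}\right) \left(-52\right) = \frac{4264}{67}$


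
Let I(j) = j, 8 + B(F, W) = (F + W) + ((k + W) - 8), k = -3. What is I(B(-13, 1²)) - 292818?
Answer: -292848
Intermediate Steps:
B(F, W) = -19 + F + 2*W (B(F, W) = -8 + ((F + W) + ((-3 + W) - 8)) = -8 + ((F + W) + (-11 + W)) = -8 + (-11 + F + 2*W) = -19 + F + 2*W)
I(B(-13, 1²)) - 292818 = (-19 - 13 + 2*1²) - 292818 = (-19 - 13 + 2*1) - 292818 = (-19 - 13 + 2) - 292818 = -30 - 292818 = -292848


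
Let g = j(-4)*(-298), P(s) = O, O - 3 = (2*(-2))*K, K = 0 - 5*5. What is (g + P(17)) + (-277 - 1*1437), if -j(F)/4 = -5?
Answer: -7571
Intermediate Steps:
K = -25 (K = 0 - 25 = -25)
j(F) = 20 (j(F) = -4*(-5) = 20)
O = 103 (O = 3 + (2*(-2))*(-25) = 3 - 4*(-25) = 3 + 100 = 103)
P(s) = 103
g = -5960 (g = 20*(-298) = -5960)
(g + P(17)) + (-277 - 1*1437) = (-5960 + 103) + (-277 - 1*1437) = -5857 + (-277 - 1437) = -5857 - 1714 = -7571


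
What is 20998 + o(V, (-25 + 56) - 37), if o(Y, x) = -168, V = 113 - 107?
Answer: 20830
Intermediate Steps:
V = 6
20998 + o(V, (-25 + 56) - 37) = 20998 - 168 = 20830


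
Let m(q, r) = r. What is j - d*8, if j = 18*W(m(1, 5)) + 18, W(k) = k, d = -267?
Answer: 2244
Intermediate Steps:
j = 108 (j = 18*5 + 18 = 90 + 18 = 108)
j - d*8 = 108 - (-267)*8 = 108 - 1*(-2136) = 108 + 2136 = 2244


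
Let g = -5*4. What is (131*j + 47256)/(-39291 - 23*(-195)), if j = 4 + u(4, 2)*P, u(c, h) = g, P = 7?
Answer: -14720/17403 ≈ -0.84583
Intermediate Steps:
g = -20
u(c, h) = -20
j = -136 (j = 4 - 20*7 = 4 - 140 = -136)
(131*j + 47256)/(-39291 - 23*(-195)) = (131*(-136) + 47256)/(-39291 - 23*(-195)) = (-17816 + 47256)/(-39291 + 4485) = 29440/(-34806) = 29440*(-1/34806) = -14720/17403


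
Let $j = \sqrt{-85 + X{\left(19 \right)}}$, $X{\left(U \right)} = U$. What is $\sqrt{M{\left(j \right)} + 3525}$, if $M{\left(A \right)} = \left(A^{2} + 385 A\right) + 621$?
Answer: $\sqrt{4080 + 385 i \sqrt{66}} \approx 67.9 + 23.032 i$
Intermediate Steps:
$j = i \sqrt{66}$ ($j = \sqrt{-85 + 19} = \sqrt{-66} = i \sqrt{66} \approx 8.124 i$)
$M{\left(A \right)} = 621 + A^{2} + 385 A$
$\sqrt{M{\left(j \right)} + 3525} = \sqrt{\left(621 + \left(i \sqrt{66}\right)^{2} + 385 i \sqrt{66}\right) + 3525} = \sqrt{\left(621 - 66 + 385 i \sqrt{66}\right) + 3525} = \sqrt{\left(555 + 385 i \sqrt{66}\right) + 3525} = \sqrt{4080 + 385 i \sqrt{66}}$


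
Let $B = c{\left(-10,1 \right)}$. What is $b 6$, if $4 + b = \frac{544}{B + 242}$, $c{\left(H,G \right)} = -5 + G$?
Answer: $- \frac{72}{7} \approx -10.286$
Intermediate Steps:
$B = -4$ ($B = -5 + 1 = -4$)
$b = - \frac{12}{7}$ ($b = -4 + \frac{544}{-4 + 242} = -4 + \frac{544}{238} = -4 + 544 \cdot \frac{1}{238} = -4 + \frac{16}{7} = - \frac{12}{7} \approx -1.7143$)
$b 6 = \left(- \frac{12}{7}\right) 6 = - \frac{72}{7}$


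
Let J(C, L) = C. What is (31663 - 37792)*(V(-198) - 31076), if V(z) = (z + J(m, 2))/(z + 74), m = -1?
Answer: 23616416025/124 ≈ 1.9046e+8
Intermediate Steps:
V(z) = (-1 + z)/(74 + z) (V(z) = (z - 1)/(z + 74) = (-1 + z)/(74 + z))
(31663 - 37792)*(V(-198) - 31076) = (31663 - 37792)*((-1 - 198)/(74 - 198) - 31076) = -6129*(-199/(-124) - 31076) = -6129*(-1/124*(-199) - 31076) = -6129*(199/124 - 31076) = -6129*(-3853225/124) = 23616416025/124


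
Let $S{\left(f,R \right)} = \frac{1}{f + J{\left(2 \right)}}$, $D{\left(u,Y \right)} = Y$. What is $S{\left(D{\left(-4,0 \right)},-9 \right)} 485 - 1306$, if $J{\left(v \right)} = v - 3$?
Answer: $-1791$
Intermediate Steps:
$J{\left(v \right)} = -3 + v$
$S{\left(f,R \right)} = \frac{1}{-1 + f}$ ($S{\left(f,R \right)} = \frac{1}{f + \left(-3 + 2\right)} = \frac{1}{f - 1} = \frac{1}{-1 + f}$)
$S{\left(D{\left(-4,0 \right)},-9 \right)} 485 - 1306 = \frac{1}{-1 + 0} \cdot 485 - 1306 = \frac{1}{-1} \cdot 485 - 1306 = \left(-1\right) 485 - 1306 = -485 - 1306 = -1791$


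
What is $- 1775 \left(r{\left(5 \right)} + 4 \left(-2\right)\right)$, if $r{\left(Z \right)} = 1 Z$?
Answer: $5325$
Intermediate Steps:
$r{\left(Z \right)} = Z$
$- 1775 \left(r{\left(5 \right)} + 4 \left(-2\right)\right) = - 1775 \left(5 + 4 \left(-2\right)\right) = - 1775 \left(5 - 8\right) = \left(-1775\right) \left(-3\right) = 5325$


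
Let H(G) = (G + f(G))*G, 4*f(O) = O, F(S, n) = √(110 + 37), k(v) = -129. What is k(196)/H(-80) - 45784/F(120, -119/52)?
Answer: -129/8000 - 45784*√3/21 ≈ -3776.2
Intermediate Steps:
F(S, n) = 7*√3 (F(S, n) = √147 = 7*√3)
f(O) = O/4
H(G) = 5*G²/4 (H(G) = (G + G/4)*G = (5*G/4)*G = 5*G²/4)
k(196)/H(-80) - 45784/F(120, -119/52) = -129/((5/4)*(-80)²) - 45784*√3/21 = -129/((5/4)*6400) - 45784*√3/21 = -129/8000 - 45784*√3/21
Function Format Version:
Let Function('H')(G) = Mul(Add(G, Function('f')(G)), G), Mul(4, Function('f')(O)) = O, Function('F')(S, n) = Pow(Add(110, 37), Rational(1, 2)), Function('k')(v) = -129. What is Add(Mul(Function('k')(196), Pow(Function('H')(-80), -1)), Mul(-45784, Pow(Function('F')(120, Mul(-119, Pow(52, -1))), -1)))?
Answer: Add(Rational(-129, 8000), Mul(Rational(-45784, 21), Pow(3, Rational(1, 2)))) ≈ -3776.2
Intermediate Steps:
Function('F')(S, n) = Mul(7, Pow(3, Rational(1, 2))) (Function('F')(S, n) = Pow(147, Rational(1, 2)) = Mul(7, Pow(3, Rational(1, 2))))
Function('f')(O) = Mul(Rational(1, 4), O)
Function('H')(G) = Mul(Rational(5, 4), Pow(G, 2)) (Function('H')(G) = Mul(Add(G, Mul(Rational(1, 4), G)), G) = Mul(Mul(Rational(5, 4), G), G) = Mul(Rational(5, 4), Pow(G, 2)))
Add(Mul(Function('k')(196), Pow(Function('H')(-80), -1)), Mul(-45784, Pow(Function('F')(120, Mul(-119, Pow(52, -1))), -1))) = Add(Mul(-129, Pow(Mul(Rational(5, 4), Pow(-80, 2)), -1)), Mul(-45784, Pow(Mul(7, Pow(3, Rational(1, 2))), -1))) = Add(Mul(-129, Pow(Mul(Rational(5, 4), 6400), -1)), Mul(-45784, Mul(Rational(1, 21), Pow(3, Rational(1, 2))))) = Add(Mul(-129, Pow(8000, -1)), Mul(Rational(-45784, 21), Pow(3, Rational(1, 2)))) = Add(Mul(-129, Rational(1, 8000)), Mul(Rational(-45784, 21), Pow(3, Rational(1, 2)))) = Add(Rational(-129, 8000), Mul(Rational(-45784, 21), Pow(3, Rational(1, 2))))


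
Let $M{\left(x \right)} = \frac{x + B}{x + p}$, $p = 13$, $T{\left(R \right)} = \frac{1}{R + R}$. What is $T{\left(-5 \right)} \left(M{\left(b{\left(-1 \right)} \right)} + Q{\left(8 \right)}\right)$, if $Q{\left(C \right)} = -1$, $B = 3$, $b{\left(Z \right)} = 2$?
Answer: $\frac{1}{15} \approx 0.066667$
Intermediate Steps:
$T{\left(R \right)} = \frac{1}{2 R}$
$M{\left(x \right)} = \frac{3 + x}{13 + x}$ ($M{\left(x \right)} = \frac{x + 3}{x + 13} = \frac{3 + x}{13 + x}$)
$T{\left(-5 \right)} \left(M{\left(b{\left(-1 \right)} \right)} + Q{\left(8 \right)}\right) = \frac{1}{2 \left(-5\right)} \left(\frac{3 + 2}{13 + 2} - 1\right) = \frac{1}{2} \left(- \frac{1}{5}\right) \left(\frac{1}{15} \cdot 5 - 1\right) = - \frac{\frac{1}{15} \cdot 5 - 1}{10} = - \frac{\frac{1}{3} - 1}{10} = \left(- \frac{1}{10}\right) \left(- \frac{2}{3}\right) = \frac{1}{15}$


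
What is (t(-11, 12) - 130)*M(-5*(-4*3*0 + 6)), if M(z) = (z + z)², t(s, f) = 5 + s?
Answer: -489600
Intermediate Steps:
M(z) = 4*z² (M(z) = (2*z)² = 4*z²)
(t(-11, 12) - 130)*M(-5*(-4*3*0 + 6)) = ((5 - 11) - 130)*(4*(-5*(-4*3*0 + 6))²) = (-6 - 130)*(4*(-5*(-12*0 + 6))²) = -544*(-5*(0 + 6))² = -544*(-5*6)² = -544*(-30)² = -544*900 = -136*3600 = -489600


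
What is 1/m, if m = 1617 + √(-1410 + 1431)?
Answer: 77/124508 - √21/2614668 ≈ 0.00061668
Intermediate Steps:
m = 1617 + √21 ≈ 1621.6
1/m = 1/(1617 + √21)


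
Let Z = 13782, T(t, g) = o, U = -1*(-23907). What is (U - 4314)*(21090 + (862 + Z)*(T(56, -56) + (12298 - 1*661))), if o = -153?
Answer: 3295401256098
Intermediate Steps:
U = 23907
T(t, g) = -153
(U - 4314)*(21090 + (862 + Z)*(T(56, -56) + (12298 - 1*661))) = (23907 - 4314)*(21090 + (862 + 13782)*(-153 + (12298 - 1*661))) = 19593*(21090 + 14644*(-153 + (12298 - 661))) = 19593*(21090 + 14644*(-153 + 11637)) = 19593*(21090 + 14644*11484) = 19593*(21090 + 168171696) = 19593*168192786 = 3295401256098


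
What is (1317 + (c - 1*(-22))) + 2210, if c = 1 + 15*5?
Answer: 3625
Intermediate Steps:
c = 76 (c = 1 + 75 = 76)
(1317 + (c - 1*(-22))) + 2210 = (1317 + (76 - 1*(-22))) + 2210 = (1317 + (76 + 22)) + 2210 = (1317 + 98) + 2210 = 1415 + 2210 = 3625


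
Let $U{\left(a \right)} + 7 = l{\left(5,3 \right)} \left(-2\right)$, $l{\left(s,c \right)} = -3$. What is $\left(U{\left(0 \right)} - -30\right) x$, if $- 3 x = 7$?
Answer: $- \frac{203}{3} \approx -67.667$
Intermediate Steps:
$x = - \frac{7}{3}$ ($x = \left(- \frac{1}{3}\right) 7 = - \frac{7}{3} \approx -2.3333$)
$U{\left(a \right)} = -1$ ($U{\left(a \right)} = -7 - -6 = -7 + 6 = -1$)
$\left(U{\left(0 \right)} - -30\right) x = \left(-1 - -30\right) \left(- \frac{7}{3}\right) = \left(-1 + 30\right) \left(- \frac{7}{3}\right) = 29 \left(- \frac{7}{3}\right) = - \frac{203}{3}$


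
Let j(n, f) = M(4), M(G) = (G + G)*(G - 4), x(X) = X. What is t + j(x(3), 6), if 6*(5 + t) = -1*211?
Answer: -241/6 ≈ -40.167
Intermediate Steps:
M(G) = 2*G*(-4 + G) (M(G) = (2*G)*(-4 + G) = 2*G*(-4 + G))
j(n, f) = 0 (j(n, f) = 2*4*(-4 + 4) = 2*4*0 = 0)
t = -241/6 (t = -5 + (-1*211)/6 = -5 + (⅙)*(-211) = -5 - 211/6 = -241/6 ≈ -40.167)
t + j(x(3), 6) = -241/6 + 0 = -241/6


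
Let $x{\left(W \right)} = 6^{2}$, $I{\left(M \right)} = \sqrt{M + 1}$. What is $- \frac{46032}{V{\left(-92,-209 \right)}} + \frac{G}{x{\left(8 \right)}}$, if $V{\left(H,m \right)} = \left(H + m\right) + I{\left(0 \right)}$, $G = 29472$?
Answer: $\frac{72908}{75} \approx 972.11$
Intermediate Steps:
$I{\left(M \right)} = \sqrt{1 + M}$
$x{\left(W \right)} = 36$
$V{\left(H,m \right)} = 1 + H + m$ ($V{\left(H,m \right)} = \left(H + m\right) + \sqrt{1 + 0} = \left(H + m\right) + \sqrt{1} = \left(H + m\right) + 1 = 1 + H + m$)
$- \frac{46032}{V{\left(-92,-209 \right)}} + \frac{G}{x{\left(8 \right)}} = - \frac{46032}{1 - 92 - 209} + \frac{29472}{36} = - \frac{46032}{-300} + 29472 \cdot \frac{1}{36} = \left(-46032\right) \left(- \frac{1}{300}\right) + \frac{2456}{3} = \frac{3836}{25} + \frac{2456}{3} = \frac{72908}{75}$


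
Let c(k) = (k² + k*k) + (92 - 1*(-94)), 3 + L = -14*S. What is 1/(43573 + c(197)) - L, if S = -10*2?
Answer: -33621428/121377 ≈ -277.00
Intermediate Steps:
S = -20
L = 277 (L = -3 - 14*(-20) = -3 + 280 = 277)
c(k) = 186 + 2*k² (c(k) = (k² + k²) + (92 + 94) = 2*k² + 186 = 186 + 2*k²)
1/(43573 + c(197)) - L = 1/(43573 + (186 + 2*197²)) - 1*277 = 1/(43573 + (186 + 2*38809)) - 277 = 1/(43573 + (186 + 77618)) - 277 = 1/(43573 + 77804) - 277 = 1/121377 - 277 = -33621428/121377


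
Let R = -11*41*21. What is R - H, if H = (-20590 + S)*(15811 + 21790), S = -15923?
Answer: 1372915842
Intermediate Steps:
H = -1372925313 (H = (-20590 - 15923)*(15811 + 21790) = -36513*37601 = -1372925313)
R = -9471 (R = -451*21 = -9471)
R - H = -9471 - 1*(-1372925313) = -9471 + 1372925313 = 1372915842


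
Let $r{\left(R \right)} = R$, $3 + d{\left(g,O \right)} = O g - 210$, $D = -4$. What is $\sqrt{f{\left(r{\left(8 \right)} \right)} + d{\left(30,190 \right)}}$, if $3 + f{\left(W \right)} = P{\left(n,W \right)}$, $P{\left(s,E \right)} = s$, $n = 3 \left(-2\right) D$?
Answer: $18 \sqrt{17} \approx 74.216$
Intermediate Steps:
$d{\left(g,O \right)} = -213 + O g$ ($d{\left(g,O \right)} = -3 + \left(O g - 210\right) = -3 + \left(-210 + O g\right) = -213 + O g$)
$n = 24$ ($n = 3 \left(-2\right) \left(-4\right) = \left(-6\right) \left(-4\right) = 24$)
$f{\left(W \right)} = 21$ ($f{\left(W \right)} = -3 + 24 = 21$)
$\sqrt{f{\left(r{\left(8 \right)} \right)} + d{\left(30,190 \right)}} = \sqrt{21 + \left(-213 + 190 \cdot 30\right)} = \sqrt{21 + \left(-213 + 5700\right)} = \sqrt{21 + 5487} = \sqrt{5508} = 18 \sqrt{17}$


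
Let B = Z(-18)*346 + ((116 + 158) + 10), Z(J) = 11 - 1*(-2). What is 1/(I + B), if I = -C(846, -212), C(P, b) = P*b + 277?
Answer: 1/183857 ≈ 5.4390e-6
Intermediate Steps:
C(P, b) = 277 + P*b
Z(J) = 13 (Z(J) = 11 + 2 = 13)
I = 179075 (I = -(277 + 846*(-212)) = -(277 - 179352) = -1*(-179075) = 179075)
B = 4782 (B = 13*346 + ((116 + 158) + 10) = 4498 + (274 + 10) = 4498 + 284 = 4782)
1/(I + B) = 1/(179075 + 4782) = 1/183857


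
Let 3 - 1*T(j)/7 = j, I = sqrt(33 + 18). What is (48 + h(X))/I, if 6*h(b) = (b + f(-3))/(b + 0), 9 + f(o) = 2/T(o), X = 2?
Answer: 5975*sqrt(51)/6426 ≈ 6.6402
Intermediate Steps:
I = sqrt(51) ≈ 7.1414
T(j) = 21 - 7*j
f(o) = -9 + 2/(21 - 7*o)
h(b) = (-188/21 + b)/(6*b) (h(b) = ((b + (187 - 63*(-3))/(7*(-3 - 3)))/(b + 0))/6 = ((b + (1/7)*(187 + 189)/(-6))/b)/6 = ((b + (1/7)*(-1/6)*376)/b)/6 = ((b - 188/21)/b)/6 = ((-188/21 + b)/b)/6 = (-188/21 + b)/(6*b))
(48 + h(X))/I = (48 + (1/126)*(-188 + 21*2)/2)/(sqrt(51)) = (48 + (1/126)*(1/2)*(-188 + 42))*(sqrt(51)/51) = (48 + (1/126)*(1/2)*(-146))*(sqrt(51)/51) = (48 - 73/126)*(sqrt(51)/51) = 5975*(sqrt(51)/51)/126 = 5975*sqrt(51)/6426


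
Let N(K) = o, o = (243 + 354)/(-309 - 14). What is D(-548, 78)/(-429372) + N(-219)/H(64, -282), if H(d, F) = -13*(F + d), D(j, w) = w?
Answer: -13655620/16376641671 ≈ -0.00083385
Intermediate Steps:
H(d, F) = -13*F - 13*d
o = -597/323 (o = 597/(-323) = 597*(-1/323) = -597/323 ≈ -1.8483)
N(K) = -597/323
D(-548, 78)/(-429372) + N(-219)/H(64, -282) = 78/(-429372) - 597/(323*(-13*(-282) - 13*64)) = 78*(-1/429372) - 597/(323*(3666 - 832)) = -13/71562 - 597/323/2834 = -13/71562 - 597/323*1/2834 = -13/71562 - 597/915382 = -13655620/16376641671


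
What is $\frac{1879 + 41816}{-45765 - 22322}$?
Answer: $- \frac{43695}{68087} \approx -0.64175$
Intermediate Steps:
$\frac{1879 + 41816}{-45765 - 22322} = \frac{43695}{-68087} = 43695 \left(- \frac{1}{68087}\right) = - \frac{43695}{68087}$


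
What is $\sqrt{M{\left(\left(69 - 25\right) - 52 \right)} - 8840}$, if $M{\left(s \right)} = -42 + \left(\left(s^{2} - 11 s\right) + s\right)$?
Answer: $i \sqrt{8738} \approx 93.477 i$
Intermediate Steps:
$M{\left(s \right)} = -42 + s^{2} - 10 s$ ($M{\left(s \right)} = -42 + \left(s^{2} - 10 s\right) = -42 + s^{2} - 10 s$)
$\sqrt{M{\left(\left(69 - 25\right) - 52 \right)} - 8840} = \sqrt{\left(-42 + \left(\left(69 - 25\right) - 52\right)^{2} - 10 \left(\left(69 - 25\right) - 52\right)\right) - 8840} = \sqrt{\left(-42 + \left(44 - 52\right)^{2} - 10 \left(44 - 52\right)\right) - 8840} = \sqrt{\left(-42 + \left(-8\right)^{2} - -80\right) - 8840} = \sqrt{\left(-42 + 64 + 80\right) - 8840} = \sqrt{102 - 8840} = \sqrt{-8738} = i \sqrt{8738}$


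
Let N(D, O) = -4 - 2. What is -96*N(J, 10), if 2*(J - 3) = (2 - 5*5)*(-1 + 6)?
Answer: 576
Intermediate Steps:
J = -109/2 (J = 3 + ((2 - 5*5)*(-1 + 6))/2 = 3 + ((2 - 25)*5)/2 = 3 + (-23*5)/2 = 3 + (½)*(-115) = 3 - 115/2 = -109/2 ≈ -54.500)
N(D, O) = -6
-96*N(J, 10) = -96*(-6) = 576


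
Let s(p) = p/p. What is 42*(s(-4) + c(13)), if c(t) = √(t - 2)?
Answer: 42 + 42*√11 ≈ 181.30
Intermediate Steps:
c(t) = √(-2 + t)
s(p) = 1
42*(s(-4) + c(13)) = 42*(1 + √(-2 + 13)) = 42*(1 + √11) = 42 + 42*√11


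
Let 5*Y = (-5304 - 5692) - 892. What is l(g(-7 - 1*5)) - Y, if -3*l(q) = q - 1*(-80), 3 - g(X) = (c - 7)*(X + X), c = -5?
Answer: 36689/15 ≈ 2445.9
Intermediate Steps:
g(X) = 3 + 24*X (g(X) = 3 - (-5 - 7)*(X + X) = 3 - (-12)*2*X = 3 - (-24)*X = 3 + 24*X)
l(q) = -80/3 - q/3 (l(q) = -(q - 1*(-80))/3 = -(q + 80)/3 = -(80 + q)/3 = -80/3 - q/3)
Y = -11888/5 (Y = ((-5304 - 5692) - 892)/5 = (-10996 - 892)/5 = (1/5)*(-11888) = -11888/5 ≈ -2377.6)
l(g(-7 - 1*5)) - Y = (-80/3 - (3 + 24*(-7 - 1*5))/3) - 1*(-11888/5) = (-80/3 - (3 + 24*(-7 - 5))/3) + 11888/5 = (-80/3 - (3 + 24*(-12))/3) + 11888/5 = (-80/3 - (3 - 288)/3) + 11888/5 = (-80/3 - 1/3*(-285)) + 11888/5 = (-80/3 + 95) + 11888/5 = 205/3 + 11888/5 = 36689/15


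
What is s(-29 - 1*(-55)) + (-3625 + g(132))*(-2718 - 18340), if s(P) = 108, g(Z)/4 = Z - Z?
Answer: 76335358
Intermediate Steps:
g(Z) = 0 (g(Z) = 4*(Z - Z) = 4*0 = 0)
s(-29 - 1*(-55)) + (-3625 + g(132))*(-2718 - 18340) = 108 + (-3625 + 0)*(-2718 - 18340) = 108 - 3625*(-21058) = 108 + 76335250 = 76335358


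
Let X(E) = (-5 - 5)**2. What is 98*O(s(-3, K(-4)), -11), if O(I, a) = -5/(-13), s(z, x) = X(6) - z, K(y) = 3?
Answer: 490/13 ≈ 37.692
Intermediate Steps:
X(E) = 100 (X(E) = (-10)**2 = 100)
s(z, x) = 100 - z
O(I, a) = 5/13 (O(I, a) = -5*(-1/13) = 5/13)
98*O(s(-3, K(-4)), -11) = 98*(5/13) = 490/13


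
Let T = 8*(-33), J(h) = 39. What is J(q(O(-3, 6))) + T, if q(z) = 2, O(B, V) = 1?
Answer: -225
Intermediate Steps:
T = -264
J(q(O(-3, 6))) + T = 39 - 264 = -225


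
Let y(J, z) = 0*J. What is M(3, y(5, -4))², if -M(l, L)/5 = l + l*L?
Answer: 225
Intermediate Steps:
y(J, z) = 0
M(l, L) = -5*l - 5*L*l (M(l, L) = -5*(l + l*L) = -5*(l + L*l) = -5*l - 5*L*l)
M(3, y(5, -4))² = (-5*3*(1 + 0))² = (-5*3*1)² = (-15)² = 225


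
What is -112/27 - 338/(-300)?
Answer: -4079/1350 ≈ -3.0215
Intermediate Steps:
-112/27 - 338/(-300) = -112*1/27 - 338*(-1/300) = -112/27 + 169/150 = -4079/1350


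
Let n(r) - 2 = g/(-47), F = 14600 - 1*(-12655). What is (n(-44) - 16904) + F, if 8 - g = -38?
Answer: 486545/47 ≈ 10352.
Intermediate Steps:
g = 46 (g = 8 - 1*(-38) = 8 + 38 = 46)
F = 27255 (F = 14600 + 12655 = 27255)
n(r) = 48/47 (n(r) = 2 + 46/(-47) = 2 + 46*(-1/47) = 2 - 46/47 = 48/47)
(n(-44) - 16904) + F = (48/47 - 16904) + 27255 = -794440/47 + 27255 = 486545/47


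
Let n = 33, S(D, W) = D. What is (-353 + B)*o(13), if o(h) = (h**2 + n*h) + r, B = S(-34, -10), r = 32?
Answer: -243810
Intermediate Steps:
B = -34
o(h) = 32 + h**2 + 33*h (o(h) = (h**2 + 33*h) + 32 = 32 + h**2 + 33*h)
(-353 + B)*o(13) = (-353 - 34)*(32 + 13**2 + 33*13) = -387*(32 + 169 + 429) = -387*630 = -243810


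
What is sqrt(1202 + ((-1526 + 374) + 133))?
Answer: sqrt(183) ≈ 13.528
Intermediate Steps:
sqrt(1202 + ((-1526 + 374) + 133)) = sqrt(1202 + (-1152 + 133)) = sqrt(1202 - 1019) = sqrt(183)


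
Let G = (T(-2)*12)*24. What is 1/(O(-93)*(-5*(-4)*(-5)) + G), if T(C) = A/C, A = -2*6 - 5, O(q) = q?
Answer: 1/11748 ≈ 8.5121e-5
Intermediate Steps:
A = -17 (A = -12 - 5 = -17)
T(C) = -17/C
G = 2448 (G = (-17/(-2)*12)*24 = (-17*(-1/2)*12)*24 = ((17/2)*12)*24 = 102*24 = 2448)
1/(O(-93)*(-5*(-4)*(-5)) + G) = 1/(-93*(-5*(-4))*(-5) + 2448) = 1/(-1860*(-5) + 2448) = 1/(-93*(-100) + 2448) = 1/(9300 + 2448) = 1/11748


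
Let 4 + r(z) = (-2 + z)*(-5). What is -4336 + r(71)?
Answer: -4685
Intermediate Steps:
r(z) = 6 - 5*z (r(z) = -4 + (-2 + z)*(-5) = -4 + (10 - 5*z) = 6 - 5*z)
-4336 + r(71) = -4336 + (6 - 5*71) = -4336 + (6 - 355) = -4336 - 349 = -4685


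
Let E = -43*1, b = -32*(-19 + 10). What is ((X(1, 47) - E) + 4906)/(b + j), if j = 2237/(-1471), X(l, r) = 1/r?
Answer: 342160484/19806317 ≈ 17.275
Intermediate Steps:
b = 288 (b = -32*(-9) = 288)
E = -43
j = -2237/1471 (j = 2237*(-1/1471) = -2237/1471 ≈ -1.5207)
((X(1, 47) - E) + 4906)/(b + j) = ((1/47 - 1*(-43)) + 4906)/(288 - 2237/1471) = ((1/47 + 43) + 4906)/(421411/1471) = (2022/47 + 4906)*(1471/421411) = (232604/47)*(1471/421411) = 342160484/19806317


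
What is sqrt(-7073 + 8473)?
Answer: 10*sqrt(14) ≈ 37.417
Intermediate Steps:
sqrt(-7073 + 8473) = sqrt(1400) = 10*sqrt(14)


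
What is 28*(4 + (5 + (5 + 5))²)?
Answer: 6412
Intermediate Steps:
28*(4 + (5 + (5 + 5))²) = 28*(4 + (5 + 10)²) = 28*(4 + 15²) = 28*(4 + 225) = 28*229 = 6412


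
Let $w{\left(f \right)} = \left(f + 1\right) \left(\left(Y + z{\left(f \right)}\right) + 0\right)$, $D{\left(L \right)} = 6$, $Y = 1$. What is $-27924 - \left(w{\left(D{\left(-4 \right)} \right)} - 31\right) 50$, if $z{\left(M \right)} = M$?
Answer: $-28824$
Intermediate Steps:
$w{\left(f \right)} = \left(1 + f\right)^{2}$ ($w{\left(f \right)} = \left(f + 1\right) \left(\left(1 + f\right) + 0\right) = \left(1 + f\right) \left(1 + f\right) = \left(1 + f\right)^{2}$)
$-27924 - \left(w{\left(D{\left(-4 \right)} \right)} - 31\right) 50 = -27924 - \left(\left(1 + 6^{2} + 2 \cdot 6\right) - 31\right) 50 = -27924 - \left(\left(1 + 36 + 12\right) - 31\right) 50 = -27924 - \left(49 - 31\right) 50 = -27924 - 18 \cdot 50 = -27924 - 900 = -28824$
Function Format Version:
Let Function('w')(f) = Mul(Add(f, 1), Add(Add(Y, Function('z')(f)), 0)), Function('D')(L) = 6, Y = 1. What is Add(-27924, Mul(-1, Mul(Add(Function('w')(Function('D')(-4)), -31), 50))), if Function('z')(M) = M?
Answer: -28824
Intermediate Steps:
Function('w')(f) = Pow(Add(1, f), 2) (Function('w')(f) = Mul(Add(f, 1), Add(Add(1, f), 0)) = Mul(Add(1, f), Add(1, f)) = Pow(Add(1, f), 2))
Add(-27924, Mul(-1, Mul(Add(Function('w')(Function('D')(-4)), -31), 50))) = Add(-27924, Mul(-1, Mul(Add(Add(1, Pow(6, 2), Mul(2, 6)), -31), 50))) = Add(-27924, Mul(-1, Mul(Add(Add(1, 36, 12), -31), 50))) = Add(-27924, Mul(-1, Mul(Add(49, -31), 50))) = Add(-27924, Mul(-1, Mul(18, 50))) = Add(-27924, Mul(-1, 900)) = Add(-27924, -900) = -28824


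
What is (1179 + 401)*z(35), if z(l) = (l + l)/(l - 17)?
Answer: 55300/9 ≈ 6144.4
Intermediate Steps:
z(l) = 2*l/(-17 + l) (z(l) = (2*l)/(-17 + l) = 2*l/(-17 + l))
(1179 + 401)*z(35) = (1179 + 401)*(2*35/(-17 + 35)) = 1580*(2*35/18) = 1580*(2*35*(1/18)) = 1580*(35/9) = 55300/9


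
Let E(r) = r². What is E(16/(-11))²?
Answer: 65536/14641 ≈ 4.4762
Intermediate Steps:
E(16/(-11))² = ((16/(-11))²)² = ((16*(-1/11))²)² = ((-16/11)²)² = (256/121)² = 65536/14641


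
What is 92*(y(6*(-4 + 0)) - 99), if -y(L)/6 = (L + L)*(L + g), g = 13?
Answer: -300564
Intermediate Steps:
y(L) = -12*L*(13 + L) (y(L) = -6*(L + L)*(L + 13) = -6*2*L*(13 + L) = -12*L*(13 + L))
92*(y(6*(-4 + 0)) - 99) = 92*(-12*6*(-4 + 0)*(13 + 6*(-4 + 0)) - 99) = 92*(-12*6*(-4)*(13 + 6*(-4)) - 99) = 92*(-12*(-24)*(13 - 24) - 99) = 92*(-12*(-24)*(-11) - 99) = 92*(-3168 - 99) = 92*(-3267) = -300564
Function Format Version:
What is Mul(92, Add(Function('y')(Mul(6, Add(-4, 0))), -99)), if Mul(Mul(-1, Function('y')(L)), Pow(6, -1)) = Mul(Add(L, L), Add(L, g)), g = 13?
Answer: -300564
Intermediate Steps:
Function('y')(L) = Mul(-12, L, Add(13, L)) (Function('y')(L) = Mul(-6, Mul(Add(L, L), Add(L, 13))) = Mul(-6, Mul(Mul(2, L), Add(13, L))) = Mul(-6, Mul(2, L, Add(13, L))) = Mul(-12, L, Add(13, L)))
Mul(92, Add(Function('y')(Mul(6, Add(-4, 0))), -99)) = Mul(92, Add(Mul(-12, Mul(6, Add(-4, 0)), Add(13, Mul(6, Add(-4, 0)))), -99)) = Mul(92, Add(Mul(-12, Mul(6, -4), Add(13, Mul(6, -4))), -99)) = Mul(92, Add(Mul(-12, -24, Add(13, -24)), -99)) = Mul(92, Add(Mul(-12, -24, -11), -99)) = Mul(92, Add(-3168, -99)) = Mul(92, -3267) = -300564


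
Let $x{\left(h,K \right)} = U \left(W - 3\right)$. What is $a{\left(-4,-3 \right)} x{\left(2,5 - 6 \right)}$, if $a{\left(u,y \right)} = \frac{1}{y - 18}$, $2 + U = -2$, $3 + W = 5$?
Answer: $- \frac{4}{21} \approx -0.19048$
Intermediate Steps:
$W = 2$ ($W = -3 + 5 = 2$)
$U = -4$ ($U = -2 - 2 = -4$)
$a{\left(u,y \right)} = \frac{1}{-18 + y}$
$x{\left(h,K \right)} = 4$ ($x{\left(h,K \right)} = - 4 \left(2 - 3\right) = \left(-4\right) \left(-1\right) = 4$)
$a{\left(-4,-3 \right)} x{\left(2,5 - 6 \right)} = \frac{1}{-18 - 3} \cdot 4 = \frac{1}{-21} \cdot 4 = \left(- \frac{1}{21}\right) 4 = - \frac{4}{21}$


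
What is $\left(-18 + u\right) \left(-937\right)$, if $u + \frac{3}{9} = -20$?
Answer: $\frac{107755}{3} \approx 35918.0$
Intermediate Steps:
$u = - \frac{61}{3}$ ($u = - \frac{1}{3} - 20 = - \frac{61}{3} \approx -20.333$)
$\left(-18 + u\right) \left(-937\right) = \left(-18 - \frac{61}{3}\right) \left(-937\right) = \left(- \frac{115}{3}\right) \left(-937\right) = \frac{107755}{3}$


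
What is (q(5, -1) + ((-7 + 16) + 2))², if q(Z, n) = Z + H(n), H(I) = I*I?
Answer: 289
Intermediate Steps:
H(I) = I²
q(Z, n) = Z + n²
(q(5, -1) + ((-7 + 16) + 2))² = ((5 + (-1)²) + ((-7 + 16) + 2))² = ((5 + 1) + (9 + 2))² = (6 + 11)² = 17² = 289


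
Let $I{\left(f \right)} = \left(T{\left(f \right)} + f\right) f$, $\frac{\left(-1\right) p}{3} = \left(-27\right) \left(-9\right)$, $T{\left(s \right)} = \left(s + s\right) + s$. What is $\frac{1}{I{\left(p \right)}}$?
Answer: $\frac{1}{2125764} \approx 4.7042 \cdot 10^{-7}$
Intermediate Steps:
$T{\left(s \right)} = 3 s$ ($T{\left(s \right)} = 2 s + s = 3 s$)
$p = -729$ ($p = - 3 \left(\left(-27\right) \left(-9\right)\right) = \left(-3\right) 243 = -729$)
$I{\left(f \right)} = 4 f^{2}$ ($I{\left(f \right)} = \left(3 f + f\right) f = 4 f f = 4 f^{2}$)
$\frac{1}{I{\left(p \right)}} = \frac{1}{4 \left(-729\right)^{2}} = \frac{1}{4 \cdot 531441} = \frac{1}{2125764}$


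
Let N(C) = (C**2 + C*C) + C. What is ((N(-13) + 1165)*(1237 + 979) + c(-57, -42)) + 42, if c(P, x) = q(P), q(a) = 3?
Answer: 3301885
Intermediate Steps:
c(P, x) = 3
N(C) = C + 2*C**2 (N(C) = (C**2 + C**2) + C = 2*C**2 + C = C + 2*C**2)
((N(-13) + 1165)*(1237 + 979) + c(-57, -42)) + 42 = ((-13*(1 + 2*(-13)) + 1165)*(1237 + 979) + 3) + 42 = ((-13*(1 - 26) + 1165)*2216 + 3) + 42 = ((-13*(-25) + 1165)*2216 + 3) + 42 = ((325 + 1165)*2216 + 3) + 42 = (1490*2216 + 3) + 42 = (3301840 + 3) + 42 = 3301843 + 42 = 3301885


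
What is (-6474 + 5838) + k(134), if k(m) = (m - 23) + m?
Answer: -391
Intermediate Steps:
k(m) = -23 + 2*m (k(m) = (-23 + m) + m = -23 + 2*m)
(-6474 + 5838) + k(134) = (-6474 + 5838) + (-23 + 2*134) = -636 + (-23 + 268) = -636 + 245 = -391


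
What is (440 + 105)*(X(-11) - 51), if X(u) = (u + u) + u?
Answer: -45780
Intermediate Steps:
X(u) = 3*u (X(u) = 2*u + u = 3*u)
(440 + 105)*(X(-11) - 51) = (440 + 105)*(3*(-11) - 51) = 545*(-33 - 51) = 545*(-84) = -45780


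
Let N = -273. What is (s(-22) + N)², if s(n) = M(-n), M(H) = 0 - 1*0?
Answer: 74529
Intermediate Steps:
M(H) = 0 (M(H) = 0 + 0 = 0)
s(n) = 0
(s(-22) + N)² = (0 - 273)² = (-273)² = 74529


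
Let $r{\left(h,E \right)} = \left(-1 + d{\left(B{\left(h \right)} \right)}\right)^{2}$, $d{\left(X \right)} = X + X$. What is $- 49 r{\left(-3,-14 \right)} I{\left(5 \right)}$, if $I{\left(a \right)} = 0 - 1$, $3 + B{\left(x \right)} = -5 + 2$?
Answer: $8281$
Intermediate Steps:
$B{\left(x \right)} = -6$ ($B{\left(x \right)} = -3 + \left(-5 + 2\right) = -3 - 3 = -6$)
$d{\left(X \right)} = 2 X$
$r{\left(h,E \right)} = 169$ ($r{\left(h,E \right)} = \left(-1 + 2 \left(-6\right)\right)^{2} = \left(-1 - 12\right)^{2} = \left(-13\right)^{2} = 169$)
$I{\left(a \right)} = -1$ ($I{\left(a \right)} = 0 - 1 = -1$)
$- 49 r{\left(-3,-14 \right)} I{\left(5 \right)} = \left(-49\right) 169 \left(-1\right) = \left(-8281\right) \left(-1\right) = 8281$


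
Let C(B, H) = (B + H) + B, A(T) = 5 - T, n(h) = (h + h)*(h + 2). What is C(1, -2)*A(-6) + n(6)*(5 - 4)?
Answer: 96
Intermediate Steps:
n(h) = 2*h*(2 + h) (n(h) = (2*h)*(2 + h) = 2*h*(2 + h))
C(B, H) = H + 2*B
C(1, -2)*A(-6) + n(6)*(5 - 4) = (-2 + 2*1)*(5 - 1*(-6)) + (2*6*(2 + 6))*(5 - 4) = (-2 + 2)*(5 + 6) + (2*6*8)*1 = 0*11 + 96*1 = 0 + 96 = 96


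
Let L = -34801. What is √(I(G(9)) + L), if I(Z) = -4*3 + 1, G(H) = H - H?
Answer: 6*I*√967 ≈ 186.58*I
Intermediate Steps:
G(H) = 0
I(Z) = -11 (I(Z) = -12 + 1 = -11)
√(I(G(9)) + L) = √(-11 - 34801) = √(-34812) = 6*I*√967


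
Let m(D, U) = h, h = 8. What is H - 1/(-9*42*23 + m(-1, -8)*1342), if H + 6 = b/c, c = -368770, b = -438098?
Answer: -1811971347/376514170 ≈ -4.8125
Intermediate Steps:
m(D, U) = 8
H = -887261/184385 (H = -6 - 438098/(-368770) = -6 - 438098*(-1/368770) = -6 + 219049/184385 = -887261/184385 ≈ -4.8120)
H - 1/(-9*42*23 + m(-1, -8)*1342) = -887261/184385 - 1/(-9*42*23 + 8*1342) = -887261/184385 - 1/(-378*23 + 10736) = -887261/184385 - 1/(-8694 + 10736) = -887261/184385 - 1/2042 = -1811971347/376514170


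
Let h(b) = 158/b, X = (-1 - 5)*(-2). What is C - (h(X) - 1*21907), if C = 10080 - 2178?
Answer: 178775/6 ≈ 29796.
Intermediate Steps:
X = 12 (X = -6*(-2) = 12)
C = 7902
C - (h(X) - 1*21907) = 7902 - (158/12 - 1*21907) = 7902 - (158*(1/12) - 21907) = 7902 - (79/6 - 21907) = 7902 - 1*(-131363/6) = 7902 + 131363/6 = 178775/6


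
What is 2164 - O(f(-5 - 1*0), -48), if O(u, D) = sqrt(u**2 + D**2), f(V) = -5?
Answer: 2164 - sqrt(2329) ≈ 2115.7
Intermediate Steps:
O(u, D) = sqrt(D**2 + u**2)
2164 - O(f(-5 - 1*0), -48) = 2164 - sqrt((-48)**2 + (-5)**2) = 2164 - sqrt(2304 + 25) = 2164 - sqrt(2329)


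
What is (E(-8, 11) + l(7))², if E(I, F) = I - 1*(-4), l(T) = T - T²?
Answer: 2116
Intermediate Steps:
E(I, F) = 4 + I (E(I, F) = I + 4 = 4 + I)
(E(-8, 11) + l(7))² = ((4 - 8) + 7*(1 - 1*7))² = (-4 + 7*(1 - 7))² = (-4 + 7*(-6))² = (-4 - 42)² = (-46)² = 2116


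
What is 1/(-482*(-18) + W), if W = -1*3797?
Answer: 1/4879 ≈ 0.00020496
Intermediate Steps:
W = -3797
1/(-482*(-18) + W) = 1/(-482*(-18) - 3797) = 1/(8676 - 3797) = 1/4879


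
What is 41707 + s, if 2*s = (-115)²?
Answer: 96639/2 ≈ 48320.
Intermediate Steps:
s = 13225/2 (s = (½)*(-115)² = (½)*13225 = 13225/2 ≈ 6612.5)
41707 + s = 41707 + 13225/2 = 96639/2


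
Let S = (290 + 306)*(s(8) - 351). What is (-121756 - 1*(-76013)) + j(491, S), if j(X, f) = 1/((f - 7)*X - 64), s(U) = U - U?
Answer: -4698663186592/102718737 ≈ -45743.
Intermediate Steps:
s(U) = 0
S = -209196 (S = (290 + 306)*(0 - 351) = 596*(-351) = -209196)
j(X, f) = 1/(-64 + X*(-7 + f)) (j(X, f) = 1/((-7 + f)*X - 64) = 1/(X*(-7 + f) - 64) = 1/(-64 + X*(-7 + f)))
(-121756 - 1*(-76013)) + j(491, S) = (-121756 - 1*(-76013)) + 1/(-64 - 7*491 + 491*(-209196)) = (-121756 + 76013) + 1/(-64 - 3437 - 102715236) = -45743 + 1/(-102718737) = -45743 - 1/102718737 = -4698663186592/102718737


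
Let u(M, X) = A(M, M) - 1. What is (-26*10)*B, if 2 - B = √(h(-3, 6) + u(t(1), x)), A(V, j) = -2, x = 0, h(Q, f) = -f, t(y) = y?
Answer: -520 + 780*I ≈ -520.0 + 780.0*I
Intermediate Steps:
u(M, X) = -3 (u(M, X) = -2 - 1 = -3)
B = 2 - 3*I (B = 2 - √(-1*6 - 3) = 2 - √(-6 - 3) = 2 - √(-9) = 2 - 3*I ≈ 2.0 - 3.0*I)
(-26*10)*B = (-26*10)*(2 - 3*I) = -260*(2 - 3*I) = -520 + 780*I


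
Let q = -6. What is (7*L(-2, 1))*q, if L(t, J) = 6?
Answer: -252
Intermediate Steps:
(7*L(-2, 1))*q = (7*6)*(-6) = 42*(-6) = -252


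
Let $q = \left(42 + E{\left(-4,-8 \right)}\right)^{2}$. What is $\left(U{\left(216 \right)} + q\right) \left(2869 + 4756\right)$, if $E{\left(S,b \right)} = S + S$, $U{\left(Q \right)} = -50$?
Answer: $8433250$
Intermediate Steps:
$E{\left(S,b \right)} = 2 S$
$q = 1156$ ($q = \left(42 + 2 \left(-4\right)\right)^{2} = \left(42 - 8\right)^{2} = 34^{2} = 1156$)
$\left(U{\left(216 \right)} + q\right) \left(2869 + 4756\right) = \left(-50 + 1156\right) \left(2869 + 4756\right) = 1106 \cdot 7625 = 8433250$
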